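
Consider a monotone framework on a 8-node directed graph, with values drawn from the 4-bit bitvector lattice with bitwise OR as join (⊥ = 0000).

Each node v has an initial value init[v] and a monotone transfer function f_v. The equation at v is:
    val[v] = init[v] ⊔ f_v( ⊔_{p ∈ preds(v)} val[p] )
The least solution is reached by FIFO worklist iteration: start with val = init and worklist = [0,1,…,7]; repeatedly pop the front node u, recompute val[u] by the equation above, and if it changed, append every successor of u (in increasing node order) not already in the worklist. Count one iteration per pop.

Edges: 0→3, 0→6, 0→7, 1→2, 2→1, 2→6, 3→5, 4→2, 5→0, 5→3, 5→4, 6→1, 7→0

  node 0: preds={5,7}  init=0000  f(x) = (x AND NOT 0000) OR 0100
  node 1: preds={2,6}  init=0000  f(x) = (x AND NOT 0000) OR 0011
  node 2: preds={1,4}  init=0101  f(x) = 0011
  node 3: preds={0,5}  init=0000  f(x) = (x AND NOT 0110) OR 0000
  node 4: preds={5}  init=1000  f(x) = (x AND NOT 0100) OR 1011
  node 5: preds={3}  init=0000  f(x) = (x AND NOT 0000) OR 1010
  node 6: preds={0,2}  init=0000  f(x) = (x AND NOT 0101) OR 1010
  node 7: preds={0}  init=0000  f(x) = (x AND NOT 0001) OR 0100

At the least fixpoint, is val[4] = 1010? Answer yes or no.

no

Trace (17 dequeues):
  [1] u=0 | in 0000 | out 0100 | prev 0000 | push {}
  [2] u=1 | in 0101 | out 0111 | prev 0000 | push {}
  [3] u=2 | in 1111 | out 0111 | prev 0101 | push {1}
  [4] u=3 | in 0100 | out 0000 | ==
  [5] u=4 | in 0000 | out 1011 | prev 1000 | push {2}
  [6] u=5 | in 0000 | out 1010 | prev 0000 | push {0,3,4}
  [7] u=6 | in 0111 | out 1010 | prev 0000 | push {}
  [8] u=7 | in 0100 | out 0100 | prev 0000 | push {}
  [9] u=1 | in 1111 | out 1111 | prev 0111 | push {}
  [10] u=2 | in 1111 | out 0111 | ==
  [11] u=0 | in 1110 | out 1110 | prev 0100 | push {6,7}
  [12] u=3 | in 1110 | out 1000 | prev 0000 | push {5}
  [13] u=4 | in 1010 | out 1011 | ==
  [14] u=6 | in 1111 | out 1010 | ==
  [15] u=7 | in 1110 | out 1110 | prev 0100 | push {0}
  [16] u=5 | in 1000 | out 1010 | ==
  [17] u=0 | in 1110 | out 1110 | ==

Converged values:
  [0] 1110
  [1] 1111
  [2] 0111
  [3] 1000
  [4] 1011
  [5] 1010
  [6] 1010
  [7] 1110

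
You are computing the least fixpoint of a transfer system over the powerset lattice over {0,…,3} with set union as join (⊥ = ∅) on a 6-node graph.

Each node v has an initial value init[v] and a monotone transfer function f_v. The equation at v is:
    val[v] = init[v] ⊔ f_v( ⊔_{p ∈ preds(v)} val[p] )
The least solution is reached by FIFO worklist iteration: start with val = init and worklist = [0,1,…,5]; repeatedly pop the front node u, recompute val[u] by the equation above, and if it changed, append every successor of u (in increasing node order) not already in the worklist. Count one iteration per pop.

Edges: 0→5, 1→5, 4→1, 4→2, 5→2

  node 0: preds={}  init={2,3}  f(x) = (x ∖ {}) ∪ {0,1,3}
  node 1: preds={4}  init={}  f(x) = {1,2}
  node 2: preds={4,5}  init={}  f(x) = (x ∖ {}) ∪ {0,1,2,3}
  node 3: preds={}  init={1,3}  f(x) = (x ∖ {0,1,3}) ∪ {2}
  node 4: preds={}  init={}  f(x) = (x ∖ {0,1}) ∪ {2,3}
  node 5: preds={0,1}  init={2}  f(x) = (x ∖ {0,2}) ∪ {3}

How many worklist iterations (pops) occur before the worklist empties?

Iteration log — 8 steps:
  step 1. node 0  ⊔preds={}  new={0,1,2,3}  old={2,3}  +wl: 
  step 2. node 1  ⊔preds={}  new={1,2}  old={}  +wl: 
  step 3. node 2  ⊔preds={2}  new={0,1,2,3}  old={}  +wl: 
  step 4. node 3  ⊔preds={}  new={1,2,3}  old={1,3}  +wl: 
  step 5. node 4  ⊔preds={}  new={2,3}  old={}  +wl: 1,2
  step 6. node 5  ⊔preds={0,1,2,3}  new={1,2,3}  old={2}  +wl: 
  step 7. node 1  ⊔preds={2,3}  new={1,2}  stable
  step 8. node 2  ⊔preds={1,2,3}  new={0,1,2,3}  stable

Least fixpoint reached:
  node 0: {0,1,2,3}
  node 1: {1,2}
  node 2: {0,1,2,3}
  node 3: {1,2,3}
  node 4: {2,3}
  node 5: {1,2,3}

8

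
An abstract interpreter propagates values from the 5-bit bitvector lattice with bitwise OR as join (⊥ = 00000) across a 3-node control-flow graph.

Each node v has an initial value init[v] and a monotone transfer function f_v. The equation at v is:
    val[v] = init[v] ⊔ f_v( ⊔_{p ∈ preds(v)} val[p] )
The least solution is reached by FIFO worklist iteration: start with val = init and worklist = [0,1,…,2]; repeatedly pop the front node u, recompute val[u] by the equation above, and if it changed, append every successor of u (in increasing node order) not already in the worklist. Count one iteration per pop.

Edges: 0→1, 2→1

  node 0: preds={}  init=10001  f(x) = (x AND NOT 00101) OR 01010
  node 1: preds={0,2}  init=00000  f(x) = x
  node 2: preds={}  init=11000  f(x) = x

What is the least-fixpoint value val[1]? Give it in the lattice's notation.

Worklist (3 pops):
  #1 pop 0: in=00000 → 11011 (was 10001); enqueue []
  #2 pop 1: in=11011 → 11011 (was 00000); enqueue []
  #3 pop 2: in=00000 → 11000 (no change)

Fixpoint:
  val[0] = 11011
  val[1] = 11011
  val[2] = 11000

11011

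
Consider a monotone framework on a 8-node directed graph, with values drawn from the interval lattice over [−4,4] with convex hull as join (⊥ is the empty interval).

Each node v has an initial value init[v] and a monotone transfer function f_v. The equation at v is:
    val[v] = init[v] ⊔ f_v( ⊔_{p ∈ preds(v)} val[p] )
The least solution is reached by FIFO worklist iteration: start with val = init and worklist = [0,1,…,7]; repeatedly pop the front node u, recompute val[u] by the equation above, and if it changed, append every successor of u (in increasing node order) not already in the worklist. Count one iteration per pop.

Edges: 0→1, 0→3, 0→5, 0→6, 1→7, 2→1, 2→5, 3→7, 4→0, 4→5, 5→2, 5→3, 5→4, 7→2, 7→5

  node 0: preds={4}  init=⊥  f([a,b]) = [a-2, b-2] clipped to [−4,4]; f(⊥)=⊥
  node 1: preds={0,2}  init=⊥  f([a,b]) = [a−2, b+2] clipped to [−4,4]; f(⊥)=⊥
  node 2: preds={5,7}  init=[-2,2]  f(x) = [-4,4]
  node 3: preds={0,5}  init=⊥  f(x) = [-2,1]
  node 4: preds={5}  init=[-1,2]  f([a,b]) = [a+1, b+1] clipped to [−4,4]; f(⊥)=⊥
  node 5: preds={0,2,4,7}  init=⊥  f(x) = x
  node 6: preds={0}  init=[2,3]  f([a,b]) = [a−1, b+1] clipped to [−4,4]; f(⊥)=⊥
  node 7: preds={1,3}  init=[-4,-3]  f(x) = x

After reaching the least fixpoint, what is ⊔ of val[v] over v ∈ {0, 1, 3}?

Worklist (18 pops):
  #1 pop 0: in=[-1,2] → [-3,0] (was ⊥); enqueue []
  #2 pop 1: in=[-3,2] → [-4,4] (was ⊥); enqueue []
  #3 pop 2: in=[-4,-3] → [-4,4] (was [-2,2]); enqueue [1]
  #4 pop 3: in=[-3,0] → [-2,1] (was ⊥); enqueue []
  #5 pop 4: in=⊥ → [-1,2] (no change)
  #6 pop 5: in=[-4,4] → [-4,4] (was ⊥); enqueue [2,3,4]
  #7 pop 6: in=[-3,0] → [-4,3] (was [2,3]); enqueue []
  #8 pop 7: in=[-4,4] → [-4,4] (was [-4,-3]); enqueue [5]
  #9 pop 1: in=[-4,4] → [-4,4] (no change)
  #10 pop 2: in=[-4,4] → [-4,4] (no change)
  #11 pop 3: in=[-4,4] → [-2,1] (no change)
  #12 pop 4: in=[-4,4] → [-3,4] (was [-1,2]); enqueue [0]
  #13 pop 5: in=[-4,4] → [-4,4] (no change)
  #14 pop 0: in=[-3,4] → [-4,2] (was [-3,0]); enqueue [1,3,5,6]
  #15 pop 1: in=[-4,4] → [-4,4] (no change)
  #16 pop 3: in=[-4,4] → [-2,1] (no change)
  #17 pop 5: in=[-4,4] → [-4,4] (no change)
  #18 pop 6: in=[-4,2] → [-4,3] (no change)

Fixpoint:
  val[0] = [-4,2]
  val[1] = [-4,4]
  val[2] = [-4,4]
  val[3] = [-2,1]
  val[4] = [-3,4]
  val[5] = [-4,4]
  val[6] = [-4,3]
  val[7] = [-4,4]

[-4,4]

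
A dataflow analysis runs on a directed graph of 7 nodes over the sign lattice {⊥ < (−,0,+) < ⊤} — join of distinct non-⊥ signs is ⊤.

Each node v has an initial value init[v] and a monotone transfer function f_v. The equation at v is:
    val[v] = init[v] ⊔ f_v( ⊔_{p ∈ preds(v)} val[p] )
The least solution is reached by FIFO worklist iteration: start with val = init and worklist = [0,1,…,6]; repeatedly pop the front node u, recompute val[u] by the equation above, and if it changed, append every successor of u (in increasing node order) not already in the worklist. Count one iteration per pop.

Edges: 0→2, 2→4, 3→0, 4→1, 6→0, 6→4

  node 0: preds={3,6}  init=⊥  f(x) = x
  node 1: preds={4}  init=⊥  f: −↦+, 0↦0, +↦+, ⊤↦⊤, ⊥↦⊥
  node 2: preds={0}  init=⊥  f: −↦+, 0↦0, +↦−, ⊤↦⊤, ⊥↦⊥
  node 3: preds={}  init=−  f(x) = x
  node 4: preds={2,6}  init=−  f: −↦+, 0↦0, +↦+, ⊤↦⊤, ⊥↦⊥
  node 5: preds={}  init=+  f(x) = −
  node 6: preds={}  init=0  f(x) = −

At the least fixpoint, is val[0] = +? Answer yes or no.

Iteration log — 10 steps:
  step 1. node 0  ⊔preds=⊤  new=⊤  old=⊥  +wl: 
  step 2. node 1  ⊔preds=−  new=+  old=⊥  +wl: 
  step 3. node 2  ⊔preds=⊤  new=⊤  old=⊥  +wl: 
  step 4. node 3  ⊔preds=⊥  new=−  stable
  step 5. node 4  ⊔preds=⊤  new=⊤  old=−  +wl: 1
  step 6. node 5  ⊔preds=⊥  new=⊤  old=+  +wl: 
  step 7. node 6  ⊔preds=⊥  new=⊤  old=0  +wl: 0,4
  step 8. node 1  ⊔preds=⊤  new=⊤  old=+  +wl: 
  step 9. node 0  ⊔preds=⊤  new=⊤  stable
  step 10. node 4  ⊔preds=⊤  new=⊤  stable

Least fixpoint reached:
  node 0: ⊤
  node 1: ⊤
  node 2: ⊤
  node 3: −
  node 4: ⊤
  node 5: ⊤
  node 6: ⊤

no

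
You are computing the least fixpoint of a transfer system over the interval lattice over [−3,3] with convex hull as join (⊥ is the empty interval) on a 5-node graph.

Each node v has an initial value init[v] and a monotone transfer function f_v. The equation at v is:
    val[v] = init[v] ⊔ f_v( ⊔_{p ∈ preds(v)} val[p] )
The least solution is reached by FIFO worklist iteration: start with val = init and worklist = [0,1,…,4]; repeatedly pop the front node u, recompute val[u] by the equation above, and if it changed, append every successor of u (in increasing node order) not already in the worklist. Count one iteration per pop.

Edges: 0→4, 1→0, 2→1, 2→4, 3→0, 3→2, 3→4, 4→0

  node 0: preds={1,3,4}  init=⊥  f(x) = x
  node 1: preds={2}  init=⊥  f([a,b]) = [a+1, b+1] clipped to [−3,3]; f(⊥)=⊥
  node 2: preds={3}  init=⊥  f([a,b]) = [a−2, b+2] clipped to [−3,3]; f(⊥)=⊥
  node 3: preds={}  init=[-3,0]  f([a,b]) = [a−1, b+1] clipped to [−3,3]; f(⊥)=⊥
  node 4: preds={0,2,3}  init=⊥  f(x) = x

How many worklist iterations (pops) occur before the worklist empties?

9

Iteration log — 9 steps:
  step 1. node 0  ⊔preds=[-3,0]  new=[-3,0]  old=⊥  +wl: 
  step 2. node 1  ⊔preds=⊥  new=⊥  stable
  step 3. node 2  ⊔preds=[-3,0]  new=[-3,2]  old=⊥  +wl: 1
  step 4. node 3  ⊔preds=⊥  new=[-3,0]  stable
  step 5. node 4  ⊔preds=[-3,2]  new=[-3,2]  old=⊥  +wl: 0
  step 6. node 1  ⊔preds=[-3,2]  new=[-2,3]  old=⊥  +wl: 
  step 7. node 0  ⊔preds=[-3,3]  new=[-3,3]  old=[-3,0]  +wl: 4
  step 8. node 4  ⊔preds=[-3,3]  new=[-3,3]  old=[-3,2]  +wl: 0
  step 9. node 0  ⊔preds=[-3,3]  new=[-3,3]  stable

Least fixpoint reached:
  node 0: [-3,3]
  node 1: [-2,3]
  node 2: [-3,2]
  node 3: [-3,0]
  node 4: [-3,3]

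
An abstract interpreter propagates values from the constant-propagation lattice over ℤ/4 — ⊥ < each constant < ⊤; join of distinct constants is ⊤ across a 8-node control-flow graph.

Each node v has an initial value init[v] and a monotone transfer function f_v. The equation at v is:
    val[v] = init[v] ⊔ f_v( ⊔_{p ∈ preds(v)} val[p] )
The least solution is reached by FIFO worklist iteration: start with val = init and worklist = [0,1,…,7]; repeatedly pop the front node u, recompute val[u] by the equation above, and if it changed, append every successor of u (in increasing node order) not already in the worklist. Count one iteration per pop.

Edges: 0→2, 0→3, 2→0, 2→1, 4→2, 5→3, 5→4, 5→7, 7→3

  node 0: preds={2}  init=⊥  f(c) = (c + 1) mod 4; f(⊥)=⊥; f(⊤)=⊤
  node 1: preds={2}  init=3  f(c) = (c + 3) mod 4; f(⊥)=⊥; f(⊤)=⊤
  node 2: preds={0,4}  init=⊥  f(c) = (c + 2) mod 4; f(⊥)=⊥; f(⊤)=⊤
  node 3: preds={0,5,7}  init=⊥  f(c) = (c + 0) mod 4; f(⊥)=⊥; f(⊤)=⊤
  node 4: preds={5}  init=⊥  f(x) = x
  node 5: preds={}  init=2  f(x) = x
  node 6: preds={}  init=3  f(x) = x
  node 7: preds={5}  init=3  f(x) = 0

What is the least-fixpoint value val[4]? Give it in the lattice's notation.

2

Iteration log — 18 steps:
  step 1. node 0  ⊔preds=⊥  new=⊥  stable
  step 2. node 1  ⊔preds=⊥  new=3  stable
  step 3. node 2  ⊔preds=⊥  new=⊥  stable
  step 4. node 3  ⊔preds=⊤  new=⊤  old=⊥  +wl: 
  step 5. node 4  ⊔preds=2  new=2  old=⊥  +wl: 2
  step 6. node 5  ⊔preds=⊥  new=2  stable
  step 7. node 6  ⊔preds=⊥  new=3  stable
  step 8. node 7  ⊔preds=2  new=⊤  old=3  +wl: 3
  step 9. node 2  ⊔preds=2  new=0  old=⊥  +wl: 0,1
  step 10. node 3  ⊔preds=⊤  new=⊤  stable
  step 11. node 0  ⊔preds=0  new=1  old=⊥  +wl: 2,3
  step 12. node 1  ⊔preds=0  new=3  stable
  step 13. node 2  ⊔preds=⊤  new=⊤  old=0  +wl: 0,1
  step 14. node 3  ⊔preds=⊤  new=⊤  stable
  step 15. node 0  ⊔preds=⊤  new=⊤  old=1  +wl: 2,3
  step 16. node 1  ⊔preds=⊤  new=⊤  old=3  +wl: 
  step 17. node 2  ⊔preds=⊤  new=⊤  stable
  step 18. node 3  ⊔preds=⊤  new=⊤  stable

Least fixpoint reached:
  node 0: ⊤
  node 1: ⊤
  node 2: ⊤
  node 3: ⊤
  node 4: 2
  node 5: 2
  node 6: 3
  node 7: ⊤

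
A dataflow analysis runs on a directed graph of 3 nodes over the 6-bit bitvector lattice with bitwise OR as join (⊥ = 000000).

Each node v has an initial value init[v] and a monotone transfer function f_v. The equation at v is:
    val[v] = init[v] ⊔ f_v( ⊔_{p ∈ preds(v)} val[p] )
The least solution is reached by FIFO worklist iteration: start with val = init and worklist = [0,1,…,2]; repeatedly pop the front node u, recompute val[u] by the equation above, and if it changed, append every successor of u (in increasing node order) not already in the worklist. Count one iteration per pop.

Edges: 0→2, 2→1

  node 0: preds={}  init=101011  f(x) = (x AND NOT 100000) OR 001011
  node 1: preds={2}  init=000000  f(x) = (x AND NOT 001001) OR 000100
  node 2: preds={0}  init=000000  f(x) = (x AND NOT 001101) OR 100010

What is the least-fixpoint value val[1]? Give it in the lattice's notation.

100110

Iteration log — 4 steps:
  step 1. node 0  ⊔preds=000000  new=101011  stable
  step 2. node 1  ⊔preds=000000  new=000100  old=000000  +wl: 
  step 3. node 2  ⊔preds=101011  new=100010  old=000000  +wl: 1
  step 4. node 1  ⊔preds=100010  new=100110  old=000100  +wl: 

Least fixpoint reached:
  node 0: 101011
  node 1: 100110
  node 2: 100010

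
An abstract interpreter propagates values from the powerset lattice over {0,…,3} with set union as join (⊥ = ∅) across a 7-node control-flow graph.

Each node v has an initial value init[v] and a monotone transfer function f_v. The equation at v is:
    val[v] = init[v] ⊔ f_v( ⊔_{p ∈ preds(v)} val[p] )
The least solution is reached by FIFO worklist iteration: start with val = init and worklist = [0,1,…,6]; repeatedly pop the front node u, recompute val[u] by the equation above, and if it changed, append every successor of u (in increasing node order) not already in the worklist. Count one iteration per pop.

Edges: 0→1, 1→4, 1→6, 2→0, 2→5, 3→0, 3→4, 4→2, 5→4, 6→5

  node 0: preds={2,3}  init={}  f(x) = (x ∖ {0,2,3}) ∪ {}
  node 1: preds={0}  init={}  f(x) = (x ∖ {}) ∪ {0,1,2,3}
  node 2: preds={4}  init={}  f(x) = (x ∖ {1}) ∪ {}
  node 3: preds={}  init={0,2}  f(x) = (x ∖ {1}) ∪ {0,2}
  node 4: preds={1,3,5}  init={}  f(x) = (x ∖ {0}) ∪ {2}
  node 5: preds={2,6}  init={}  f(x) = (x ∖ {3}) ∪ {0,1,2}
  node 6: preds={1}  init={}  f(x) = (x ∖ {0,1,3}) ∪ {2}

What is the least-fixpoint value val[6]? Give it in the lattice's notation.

Trace (11 dequeues):
  [1] u=0 | in {0,2} | out {} | ==
  [2] u=1 | in {} | out {0,1,2,3} | prev {} | push {}
  [3] u=2 | in {} | out {} | ==
  [4] u=3 | in {} | out {0,2} | ==
  [5] u=4 | in {0,1,2,3} | out {1,2,3} | prev {} | push {2}
  [6] u=5 | in {} | out {0,1,2} | prev {} | push {4}
  [7] u=6 | in {0,1,2,3} | out {2} | prev {} | push {5}
  [8] u=2 | in {1,2,3} | out {2,3} | prev {} | push {0}
  [9] u=4 | in {0,1,2,3} | out {1,2,3} | ==
  [10] u=5 | in {2,3} | out {0,1,2} | ==
  [11] u=0 | in {0,2,3} | out {} | ==

Converged values:
  [0] {}
  [1] {0,1,2,3}
  [2] {2,3}
  [3] {0,2}
  [4] {1,2,3}
  [5] {0,1,2}
  [6] {2}

{2}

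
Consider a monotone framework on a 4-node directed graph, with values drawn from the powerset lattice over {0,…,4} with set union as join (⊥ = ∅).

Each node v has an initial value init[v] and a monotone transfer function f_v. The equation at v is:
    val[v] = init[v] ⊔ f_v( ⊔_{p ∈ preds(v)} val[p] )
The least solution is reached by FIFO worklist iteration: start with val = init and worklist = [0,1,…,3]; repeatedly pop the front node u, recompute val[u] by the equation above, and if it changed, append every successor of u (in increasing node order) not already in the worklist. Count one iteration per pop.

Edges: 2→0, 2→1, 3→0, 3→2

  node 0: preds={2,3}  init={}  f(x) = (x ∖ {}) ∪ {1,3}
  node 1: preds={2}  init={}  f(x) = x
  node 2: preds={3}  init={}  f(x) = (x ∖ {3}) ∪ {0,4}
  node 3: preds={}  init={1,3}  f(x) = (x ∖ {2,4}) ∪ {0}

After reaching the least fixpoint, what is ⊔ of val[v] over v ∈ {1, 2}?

{0,1,4}

Worklist (7 pops):
  #1 pop 0: in={1,3} → {1,3} (was {}); enqueue []
  #2 pop 1: in={} → {} (no change)
  #3 pop 2: in={1,3} → {0,1,4} (was {}); enqueue [0,1]
  #4 pop 3: in={} → {0,1,3} (was {1,3}); enqueue [2]
  #5 pop 0: in={0,1,3,4} → {0,1,3,4} (was {1,3}); enqueue []
  #6 pop 1: in={0,1,4} → {0,1,4} (was {}); enqueue []
  #7 pop 2: in={0,1,3} → {0,1,4} (no change)

Fixpoint:
  val[0] = {0,1,3,4}
  val[1] = {0,1,4}
  val[2] = {0,1,4}
  val[3] = {0,1,3}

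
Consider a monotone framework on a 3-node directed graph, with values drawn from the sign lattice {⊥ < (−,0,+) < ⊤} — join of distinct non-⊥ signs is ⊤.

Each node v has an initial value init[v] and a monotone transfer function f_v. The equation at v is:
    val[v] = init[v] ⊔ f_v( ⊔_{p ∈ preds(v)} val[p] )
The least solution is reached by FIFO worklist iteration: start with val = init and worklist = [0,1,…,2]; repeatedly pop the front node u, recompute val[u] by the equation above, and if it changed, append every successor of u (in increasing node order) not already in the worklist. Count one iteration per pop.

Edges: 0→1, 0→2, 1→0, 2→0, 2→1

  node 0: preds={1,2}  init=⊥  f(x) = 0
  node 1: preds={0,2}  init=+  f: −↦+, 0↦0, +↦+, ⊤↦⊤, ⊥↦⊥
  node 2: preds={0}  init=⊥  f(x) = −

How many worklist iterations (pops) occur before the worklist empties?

Iteration log — 5 steps:
  step 1. node 0  ⊔preds=+  new=0  old=⊥  +wl: 
  step 2. node 1  ⊔preds=0  new=⊤  old=+  +wl: 0
  step 3. node 2  ⊔preds=0  new=−  old=⊥  +wl: 1
  step 4. node 0  ⊔preds=⊤  new=0  stable
  step 5. node 1  ⊔preds=⊤  new=⊤  stable

Least fixpoint reached:
  node 0: 0
  node 1: ⊤
  node 2: −

5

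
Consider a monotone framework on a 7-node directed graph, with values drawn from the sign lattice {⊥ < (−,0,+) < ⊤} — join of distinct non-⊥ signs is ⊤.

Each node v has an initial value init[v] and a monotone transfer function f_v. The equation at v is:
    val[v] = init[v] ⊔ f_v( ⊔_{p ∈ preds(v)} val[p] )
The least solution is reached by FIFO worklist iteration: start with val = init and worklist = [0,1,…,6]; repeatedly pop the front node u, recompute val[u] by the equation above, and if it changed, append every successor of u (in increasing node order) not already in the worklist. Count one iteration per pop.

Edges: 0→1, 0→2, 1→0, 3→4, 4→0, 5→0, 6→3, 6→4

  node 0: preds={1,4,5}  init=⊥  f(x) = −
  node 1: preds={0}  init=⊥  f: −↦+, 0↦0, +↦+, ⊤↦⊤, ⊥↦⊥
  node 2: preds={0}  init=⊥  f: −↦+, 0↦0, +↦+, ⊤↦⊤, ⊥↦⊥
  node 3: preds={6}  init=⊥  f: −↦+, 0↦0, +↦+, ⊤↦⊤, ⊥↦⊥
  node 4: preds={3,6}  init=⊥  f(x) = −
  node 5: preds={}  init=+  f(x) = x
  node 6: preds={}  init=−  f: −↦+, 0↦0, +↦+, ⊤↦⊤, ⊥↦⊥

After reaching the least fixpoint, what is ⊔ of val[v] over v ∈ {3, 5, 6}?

⊤

Iteration log — 8 steps:
  step 1. node 0  ⊔preds=+  new=−  old=⊥  +wl: 
  step 2. node 1  ⊔preds=−  new=+  old=⊥  +wl: 0
  step 3. node 2  ⊔preds=−  new=+  old=⊥  +wl: 
  step 4. node 3  ⊔preds=−  new=+  old=⊥  +wl: 
  step 5. node 4  ⊔preds=⊤  new=−  old=⊥  +wl: 
  step 6. node 5  ⊔preds=⊥  new=+  stable
  step 7. node 6  ⊔preds=⊥  new=−  stable
  step 8. node 0  ⊔preds=⊤  new=−  stable

Least fixpoint reached:
  node 0: −
  node 1: +
  node 2: +
  node 3: +
  node 4: −
  node 5: +
  node 6: −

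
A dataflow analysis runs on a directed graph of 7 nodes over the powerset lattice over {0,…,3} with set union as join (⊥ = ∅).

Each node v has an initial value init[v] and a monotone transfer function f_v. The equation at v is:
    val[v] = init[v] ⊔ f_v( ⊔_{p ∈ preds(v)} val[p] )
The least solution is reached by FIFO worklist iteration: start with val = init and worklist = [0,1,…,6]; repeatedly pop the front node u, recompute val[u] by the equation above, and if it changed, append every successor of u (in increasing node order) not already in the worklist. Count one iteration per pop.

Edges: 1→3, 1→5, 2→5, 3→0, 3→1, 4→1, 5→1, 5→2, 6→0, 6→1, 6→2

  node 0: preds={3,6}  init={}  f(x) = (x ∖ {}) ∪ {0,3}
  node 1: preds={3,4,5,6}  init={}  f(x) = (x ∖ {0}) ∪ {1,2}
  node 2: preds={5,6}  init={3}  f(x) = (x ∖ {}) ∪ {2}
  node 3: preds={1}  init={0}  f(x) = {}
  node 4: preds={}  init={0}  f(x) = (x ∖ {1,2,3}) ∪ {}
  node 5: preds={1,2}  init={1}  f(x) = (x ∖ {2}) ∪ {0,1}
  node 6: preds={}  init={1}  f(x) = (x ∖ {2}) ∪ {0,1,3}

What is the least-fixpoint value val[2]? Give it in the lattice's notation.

Trace (12 dequeues):
  [1] u=0 | in {0,1} | out {0,1,3} | prev {} | push {}
  [2] u=1 | in {0,1} | out {1,2} | prev {} | push {}
  [3] u=2 | in {1} | out {1,2,3} | prev {3} | push {}
  [4] u=3 | in {1,2} | out {0} | ==
  [5] u=4 | in {} | out {0} | ==
  [6] u=5 | in {1,2,3} | out {0,1,3} | prev {1} | push {1,2}
  [7] u=6 | in {} | out {0,1,3} | prev {1} | push {0}
  [8] u=1 | in {0,1,3} | out {1,2,3} | prev {1,2} | push {3,5}
  [9] u=2 | in {0,1,3} | out {0,1,2,3} | prev {1,2,3} | push {}
  [10] u=0 | in {0,1,3} | out {0,1,3} | ==
  [11] u=3 | in {1,2,3} | out {0} | ==
  [12] u=5 | in {0,1,2,3} | out {0,1,3} | ==

Converged values:
  [0] {0,1,3}
  [1] {1,2,3}
  [2] {0,1,2,3}
  [3] {0}
  [4] {0}
  [5] {0,1,3}
  [6] {0,1,3}

{0,1,2,3}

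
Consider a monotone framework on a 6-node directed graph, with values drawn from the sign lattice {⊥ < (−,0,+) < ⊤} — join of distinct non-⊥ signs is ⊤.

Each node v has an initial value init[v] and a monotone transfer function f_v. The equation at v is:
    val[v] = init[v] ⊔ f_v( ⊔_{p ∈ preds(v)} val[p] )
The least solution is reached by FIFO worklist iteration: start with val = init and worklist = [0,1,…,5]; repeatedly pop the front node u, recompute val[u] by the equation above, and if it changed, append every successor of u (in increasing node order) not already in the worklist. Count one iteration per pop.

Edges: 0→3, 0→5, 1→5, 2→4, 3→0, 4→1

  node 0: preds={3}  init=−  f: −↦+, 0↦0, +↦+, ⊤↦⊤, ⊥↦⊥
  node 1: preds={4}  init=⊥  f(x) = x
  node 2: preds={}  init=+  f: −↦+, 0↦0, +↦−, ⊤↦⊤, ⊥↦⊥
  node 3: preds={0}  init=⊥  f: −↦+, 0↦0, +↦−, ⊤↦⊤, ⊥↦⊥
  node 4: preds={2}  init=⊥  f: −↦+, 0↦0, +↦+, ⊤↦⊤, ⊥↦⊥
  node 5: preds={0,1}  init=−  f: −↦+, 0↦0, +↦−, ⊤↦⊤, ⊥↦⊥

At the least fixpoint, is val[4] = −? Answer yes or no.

no

Trace (11 dequeues):
  [1] u=0 | in ⊥ | out − | ==
  [2] u=1 | in ⊥ | out ⊥ | ==
  [3] u=2 | in ⊥ | out + | ==
  [4] u=3 | in − | out + | prev ⊥ | push {0}
  [5] u=4 | in + | out + | prev ⊥ | push {1}
  [6] u=5 | in − | out ⊤ | prev − | push {}
  [7] u=0 | in + | out ⊤ | prev − | push {3,5}
  [8] u=1 | in + | out + | prev ⊥ | push {}
  [9] u=3 | in ⊤ | out ⊤ | prev + | push {0}
  [10] u=5 | in ⊤ | out ⊤ | ==
  [11] u=0 | in ⊤ | out ⊤ | ==

Converged values:
  [0] ⊤
  [1] +
  [2] +
  [3] ⊤
  [4] +
  [5] ⊤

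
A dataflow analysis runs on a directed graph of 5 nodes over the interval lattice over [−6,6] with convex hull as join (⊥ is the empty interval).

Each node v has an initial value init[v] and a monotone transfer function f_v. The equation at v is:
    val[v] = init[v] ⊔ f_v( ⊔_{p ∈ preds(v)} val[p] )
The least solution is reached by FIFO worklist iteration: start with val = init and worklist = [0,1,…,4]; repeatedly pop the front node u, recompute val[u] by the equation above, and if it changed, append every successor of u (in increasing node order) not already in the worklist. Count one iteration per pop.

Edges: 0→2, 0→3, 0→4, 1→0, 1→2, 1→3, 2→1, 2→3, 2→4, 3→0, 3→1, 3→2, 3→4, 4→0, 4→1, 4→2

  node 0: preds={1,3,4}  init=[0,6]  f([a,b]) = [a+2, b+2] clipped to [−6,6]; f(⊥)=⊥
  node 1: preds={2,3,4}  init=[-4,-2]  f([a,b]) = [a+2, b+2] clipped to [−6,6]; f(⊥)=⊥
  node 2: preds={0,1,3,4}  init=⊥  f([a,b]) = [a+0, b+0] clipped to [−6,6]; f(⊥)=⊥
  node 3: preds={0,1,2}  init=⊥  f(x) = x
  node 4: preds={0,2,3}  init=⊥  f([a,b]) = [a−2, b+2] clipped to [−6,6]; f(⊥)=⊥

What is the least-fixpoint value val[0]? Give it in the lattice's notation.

Iteration log — 13 steps:
  step 1. node 0  ⊔preds=[-4,-2]  new=[-2,6]  old=[0,6]  +wl: 
  step 2. node 1  ⊔preds=⊥  new=[-4,-2]  stable
  step 3. node 2  ⊔preds=[-4,6]  new=[-4,6]  old=⊥  +wl: 1
  step 4. node 3  ⊔preds=[-4,6]  new=[-4,6]  old=⊥  +wl: 0,2
  step 5. node 4  ⊔preds=[-4,6]  new=[-6,6]  old=⊥  +wl: 
  step 6. node 1  ⊔preds=[-6,6]  new=[-4,6]  old=[-4,-2]  +wl: 3
  step 7. node 0  ⊔preds=[-6,6]  new=[-4,6]  old=[-2,6]  +wl: 4
  step 8. node 2  ⊔preds=[-6,6]  new=[-6,6]  old=[-4,6]  +wl: 1
  step 9. node 3  ⊔preds=[-6,6]  new=[-6,6]  old=[-4,6]  +wl: 0,2
  step 10. node 4  ⊔preds=[-6,6]  new=[-6,6]  stable
  step 11. node 1  ⊔preds=[-6,6]  new=[-4,6]  stable
  step 12. node 0  ⊔preds=[-6,6]  new=[-4,6]  stable
  step 13. node 2  ⊔preds=[-6,6]  new=[-6,6]  stable

Least fixpoint reached:
  node 0: [-4,6]
  node 1: [-4,6]
  node 2: [-6,6]
  node 3: [-6,6]
  node 4: [-6,6]

[-4,6]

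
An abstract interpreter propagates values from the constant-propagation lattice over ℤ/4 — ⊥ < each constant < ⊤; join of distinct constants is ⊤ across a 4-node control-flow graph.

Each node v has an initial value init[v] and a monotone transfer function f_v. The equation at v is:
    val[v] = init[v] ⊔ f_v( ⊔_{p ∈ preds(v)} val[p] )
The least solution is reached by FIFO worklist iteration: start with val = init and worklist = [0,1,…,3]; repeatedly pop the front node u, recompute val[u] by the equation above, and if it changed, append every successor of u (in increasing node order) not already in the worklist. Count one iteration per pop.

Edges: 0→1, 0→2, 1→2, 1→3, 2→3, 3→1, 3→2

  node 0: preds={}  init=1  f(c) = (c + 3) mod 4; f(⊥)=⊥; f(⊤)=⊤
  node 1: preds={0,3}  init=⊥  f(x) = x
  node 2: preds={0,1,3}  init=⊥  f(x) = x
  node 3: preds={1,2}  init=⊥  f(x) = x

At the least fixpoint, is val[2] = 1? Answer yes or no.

Worklist (6 pops):
  #1 pop 0: in=⊥ → 1 (no change)
  #2 pop 1: in=1 → 1 (was ⊥); enqueue []
  #3 pop 2: in=1 → 1 (was ⊥); enqueue []
  #4 pop 3: in=1 → 1 (was ⊥); enqueue [1,2]
  #5 pop 1: in=1 → 1 (no change)
  #6 pop 2: in=1 → 1 (no change)

Fixpoint:
  val[0] = 1
  val[1] = 1
  val[2] = 1
  val[3] = 1

yes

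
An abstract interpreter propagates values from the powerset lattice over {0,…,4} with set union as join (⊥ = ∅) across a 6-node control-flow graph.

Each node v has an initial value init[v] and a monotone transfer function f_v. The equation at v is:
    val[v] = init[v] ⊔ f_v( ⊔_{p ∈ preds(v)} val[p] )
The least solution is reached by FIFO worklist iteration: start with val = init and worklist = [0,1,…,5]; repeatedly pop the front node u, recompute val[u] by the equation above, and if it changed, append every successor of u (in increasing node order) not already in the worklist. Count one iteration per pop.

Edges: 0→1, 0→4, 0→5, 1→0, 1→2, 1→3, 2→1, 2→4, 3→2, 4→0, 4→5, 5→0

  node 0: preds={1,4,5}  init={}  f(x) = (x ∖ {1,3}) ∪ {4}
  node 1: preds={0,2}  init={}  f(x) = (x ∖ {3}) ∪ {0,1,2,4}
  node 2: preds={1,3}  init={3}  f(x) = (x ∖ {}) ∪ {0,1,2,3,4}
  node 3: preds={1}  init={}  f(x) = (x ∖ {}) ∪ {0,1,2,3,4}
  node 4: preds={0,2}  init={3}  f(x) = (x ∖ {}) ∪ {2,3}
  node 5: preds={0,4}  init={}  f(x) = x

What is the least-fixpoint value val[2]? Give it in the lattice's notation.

Iteration log — 11 steps:
  step 1. node 0  ⊔preds={3}  new={4}  old={}  +wl: 
  step 2. node 1  ⊔preds={3,4}  new={0,1,2,4}  old={}  +wl: 0
  step 3. node 2  ⊔preds={0,1,2,4}  new={0,1,2,3,4}  old={3}  +wl: 1
  step 4. node 3  ⊔preds={0,1,2,4}  new={0,1,2,3,4}  old={}  +wl: 2
  step 5. node 4  ⊔preds={0,1,2,3,4}  new={0,1,2,3,4}  old={3}  +wl: 
  step 6. node 5  ⊔preds={0,1,2,3,4}  new={0,1,2,3,4}  old={}  +wl: 
  step 7. node 0  ⊔preds={0,1,2,3,4}  new={0,2,4}  old={4}  +wl: 4,5
  step 8. node 1  ⊔preds={0,1,2,3,4}  new={0,1,2,4}  stable
  step 9. node 2  ⊔preds={0,1,2,3,4}  new={0,1,2,3,4}  stable
  step 10. node 4  ⊔preds={0,1,2,3,4}  new={0,1,2,3,4}  stable
  step 11. node 5  ⊔preds={0,1,2,3,4}  new={0,1,2,3,4}  stable

Least fixpoint reached:
  node 0: {0,2,4}
  node 1: {0,1,2,4}
  node 2: {0,1,2,3,4}
  node 3: {0,1,2,3,4}
  node 4: {0,1,2,3,4}
  node 5: {0,1,2,3,4}

{0,1,2,3,4}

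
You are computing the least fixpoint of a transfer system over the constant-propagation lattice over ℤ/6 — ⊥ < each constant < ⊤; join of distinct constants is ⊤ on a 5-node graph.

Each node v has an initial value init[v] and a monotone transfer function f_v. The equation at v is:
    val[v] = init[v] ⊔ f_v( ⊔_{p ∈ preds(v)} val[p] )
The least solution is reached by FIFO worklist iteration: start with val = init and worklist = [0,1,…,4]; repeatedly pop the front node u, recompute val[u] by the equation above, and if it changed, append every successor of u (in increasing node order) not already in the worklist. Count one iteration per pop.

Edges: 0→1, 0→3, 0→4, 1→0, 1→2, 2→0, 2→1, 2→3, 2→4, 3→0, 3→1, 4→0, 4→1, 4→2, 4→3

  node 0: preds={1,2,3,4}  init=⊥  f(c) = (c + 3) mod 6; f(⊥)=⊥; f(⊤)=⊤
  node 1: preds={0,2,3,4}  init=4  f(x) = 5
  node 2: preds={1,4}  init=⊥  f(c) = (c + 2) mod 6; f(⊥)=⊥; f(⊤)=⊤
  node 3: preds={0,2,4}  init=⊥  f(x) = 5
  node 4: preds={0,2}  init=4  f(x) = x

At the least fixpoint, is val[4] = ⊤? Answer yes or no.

yes

Trace (10 dequeues):
  [1] u=0 | in 4 | out 1 | prev ⊥ | push {}
  [2] u=1 | in ⊤ | out ⊤ | prev 4 | push {0}
  [3] u=2 | in ⊤ | out ⊤ | prev ⊥ | push {1}
  [4] u=3 | in ⊤ | out 5 | prev ⊥ | push {}
  [5] u=4 | in ⊤ | out ⊤ | prev 4 | push {2,3}
  [6] u=0 | in ⊤ | out ⊤ | prev 1 | push {4}
  [7] u=1 | in ⊤ | out ⊤ | ==
  [8] u=2 | in ⊤ | out ⊤ | ==
  [9] u=3 | in ⊤ | out 5 | ==
  [10] u=4 | in ⊤ | out ⊤ | ==

Converged values:
  [0] ⊤
  [1] ⊤
  [2] ⊤
  [3] 5
  [4] ⊤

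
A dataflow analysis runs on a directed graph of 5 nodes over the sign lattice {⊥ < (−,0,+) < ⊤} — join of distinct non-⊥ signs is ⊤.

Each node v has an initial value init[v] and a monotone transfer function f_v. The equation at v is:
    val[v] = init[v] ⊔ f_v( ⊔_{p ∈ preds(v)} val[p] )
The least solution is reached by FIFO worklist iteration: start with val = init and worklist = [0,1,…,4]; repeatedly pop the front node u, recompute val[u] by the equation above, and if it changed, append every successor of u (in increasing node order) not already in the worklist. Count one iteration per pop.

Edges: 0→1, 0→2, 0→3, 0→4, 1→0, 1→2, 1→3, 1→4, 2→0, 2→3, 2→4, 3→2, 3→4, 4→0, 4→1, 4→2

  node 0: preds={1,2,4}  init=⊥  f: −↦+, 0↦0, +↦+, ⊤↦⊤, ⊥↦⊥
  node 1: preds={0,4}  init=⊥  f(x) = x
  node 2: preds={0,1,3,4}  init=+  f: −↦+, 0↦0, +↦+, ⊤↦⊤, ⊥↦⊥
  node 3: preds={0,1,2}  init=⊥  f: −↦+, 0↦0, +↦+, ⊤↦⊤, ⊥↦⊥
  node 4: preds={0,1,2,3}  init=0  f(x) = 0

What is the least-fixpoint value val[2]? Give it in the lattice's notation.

⊤

Trace (7 dequeues):
  [1] u=0 | in ⊤ | out ⊤ | prev ⊥ | push {}
  [2] u=1 | in ⊤ | out ⊤ | prev ⊥ | push {0}
  [3] u=2 | in ⊤ | out ⊤ | prev + | push {}
  [4] u=3 | in ⊤ | out ⊤ | prev ⊥ | push {2}
  [5] u=4 | in ⊤ | out 0 | ==
  [6] u=0 | in ⊤ | out ⊤ | ==
  [7] u=2 | in ⊤ | out ⊤ | ==

Converged values:
  [0] ⊤
  [1] ⊤
  [2] ⊤
  [3] ⊤
  [4] 0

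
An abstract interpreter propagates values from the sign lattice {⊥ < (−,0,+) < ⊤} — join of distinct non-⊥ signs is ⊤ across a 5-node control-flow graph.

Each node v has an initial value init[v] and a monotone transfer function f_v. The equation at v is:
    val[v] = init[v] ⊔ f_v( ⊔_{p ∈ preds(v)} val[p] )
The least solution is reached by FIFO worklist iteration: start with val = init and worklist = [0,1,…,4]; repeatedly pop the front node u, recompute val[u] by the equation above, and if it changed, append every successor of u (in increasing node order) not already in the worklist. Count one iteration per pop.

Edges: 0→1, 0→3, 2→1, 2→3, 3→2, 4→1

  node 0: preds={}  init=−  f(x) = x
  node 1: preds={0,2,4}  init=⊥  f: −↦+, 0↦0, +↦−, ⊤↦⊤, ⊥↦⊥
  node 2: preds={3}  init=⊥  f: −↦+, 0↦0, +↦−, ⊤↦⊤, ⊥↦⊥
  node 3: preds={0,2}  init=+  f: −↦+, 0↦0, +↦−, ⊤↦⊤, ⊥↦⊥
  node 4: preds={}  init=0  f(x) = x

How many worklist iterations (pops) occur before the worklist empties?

Iteration log — 6 steps:
  step 1. node 0  ⊔preds=⊥  new=−  stable
  step 2. node 1  ⊔preds=⊤  new=⊤  old=⊥  +wl: 
  step 3. node 2  ⊔preds=+  new=−  old=⊥  +wl: 1
  step 4. node 3  ⊔preds=−  new=+  stable
  step 5. node 4  ⊔preds=⊥  new=0  stable
  step 6. node 1  ⊔preds=⊤  new=⊤  stable

Least fixpoint reached:
  node 0: −
  node 1: ⊤
  node 2: −
  node 3: +
  node 4: 0

6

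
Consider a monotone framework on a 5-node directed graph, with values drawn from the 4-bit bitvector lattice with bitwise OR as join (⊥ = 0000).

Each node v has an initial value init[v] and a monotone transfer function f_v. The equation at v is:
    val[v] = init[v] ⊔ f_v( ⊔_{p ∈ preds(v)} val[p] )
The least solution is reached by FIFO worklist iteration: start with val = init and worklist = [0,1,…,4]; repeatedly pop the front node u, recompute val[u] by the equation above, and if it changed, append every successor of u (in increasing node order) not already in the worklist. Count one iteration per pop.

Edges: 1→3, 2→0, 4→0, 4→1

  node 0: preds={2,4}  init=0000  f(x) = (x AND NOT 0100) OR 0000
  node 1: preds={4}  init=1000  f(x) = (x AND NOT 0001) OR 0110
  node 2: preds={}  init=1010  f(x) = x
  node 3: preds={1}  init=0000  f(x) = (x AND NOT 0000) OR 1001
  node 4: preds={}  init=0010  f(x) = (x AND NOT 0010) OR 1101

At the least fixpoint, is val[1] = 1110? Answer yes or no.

yes

Worklist (7 pops):
  #1 pop 0: in=1010 → 1010 (was 0000); enqueue []
  #2 pop 1: in=0010 → 1110 (was 1000); enqueue []
  #3 pop 2: in=0000 → 1010 (no change)
  #4 pop 3: in=1110 → 1111 (was 0000); enqueue []
  #5 pop 4: in=0000 → 1111 (was 0010); enqueue [0,1]
  #6 pop 0: in=1111 → 1011 (was 1010); enqueue []
  #7 pop 1: in=1111 → 1110 (no change)

Fixpoint:
  val[0] = 1011
  val[1] = 1110
  val[2] = 1010
  val[3] = 1111
  val[4] = 1111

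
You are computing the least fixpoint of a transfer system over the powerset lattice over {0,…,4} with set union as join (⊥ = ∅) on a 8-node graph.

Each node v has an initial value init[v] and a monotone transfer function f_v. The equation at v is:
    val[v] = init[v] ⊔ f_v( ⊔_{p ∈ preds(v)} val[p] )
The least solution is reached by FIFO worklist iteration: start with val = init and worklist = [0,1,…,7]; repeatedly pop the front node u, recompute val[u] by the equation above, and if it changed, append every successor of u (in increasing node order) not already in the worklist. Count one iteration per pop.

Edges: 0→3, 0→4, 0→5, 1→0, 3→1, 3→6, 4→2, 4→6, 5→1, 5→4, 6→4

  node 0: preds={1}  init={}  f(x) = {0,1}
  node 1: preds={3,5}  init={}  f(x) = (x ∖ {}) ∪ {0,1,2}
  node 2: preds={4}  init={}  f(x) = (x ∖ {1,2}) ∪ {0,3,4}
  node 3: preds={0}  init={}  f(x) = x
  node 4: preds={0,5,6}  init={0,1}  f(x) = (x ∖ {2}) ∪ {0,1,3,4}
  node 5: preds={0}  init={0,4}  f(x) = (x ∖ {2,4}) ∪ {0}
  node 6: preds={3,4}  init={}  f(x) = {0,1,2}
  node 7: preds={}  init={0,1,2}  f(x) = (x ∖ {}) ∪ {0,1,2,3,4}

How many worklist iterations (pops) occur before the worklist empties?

Trace (12 dequeues):
  [1] u=0 | in {} | out {0,1} | prev {} | push {}
  [2] u=1 | in {0,4} | out {0,1,2,4} | prev {} | push {0}
  [3] u=2 | in {0,1} | out {0,3,4} | prev {} | push {}
  [4] u=3 | in {0,1} | out {0,1} | prev {} | push {1}
  [5] u=4 | in {0,1,4} | out {0,1,3,4} | prev {0,1} | push {2}
  [6] u=5 | in {0,1} | out {0,1,4} | prev {0,4} | push {4}
  [7] u=6 | in {0,1,3,4} | out {0,1,2} | prev {} | push {}
  [8] u=7 | in {} | out {0,1,2,3,4} | prev {0,1,2} | push {}
  [9] u=0 | in {0,1,2,4} | out {0,1} | ==
  [10] u=1 | in {0,1,4} | out {0,1,2,4} | ==
  [11] u=2 | in {0,1,3,4} | out {0,3,4} | ==
  [12] u=4 | in {0,1,2,4} | out {0,1,3,4} | ==

Converged values:
  [0] {0,1}
  [1] {0,1,2,4}
  [2] {0,3,4}
  [3] {0,1}
  [4] {0,1,3,4}
  [5] {0,1,4}
  [6] {0,1,2}
  [7] {0,1,2,3,4}

12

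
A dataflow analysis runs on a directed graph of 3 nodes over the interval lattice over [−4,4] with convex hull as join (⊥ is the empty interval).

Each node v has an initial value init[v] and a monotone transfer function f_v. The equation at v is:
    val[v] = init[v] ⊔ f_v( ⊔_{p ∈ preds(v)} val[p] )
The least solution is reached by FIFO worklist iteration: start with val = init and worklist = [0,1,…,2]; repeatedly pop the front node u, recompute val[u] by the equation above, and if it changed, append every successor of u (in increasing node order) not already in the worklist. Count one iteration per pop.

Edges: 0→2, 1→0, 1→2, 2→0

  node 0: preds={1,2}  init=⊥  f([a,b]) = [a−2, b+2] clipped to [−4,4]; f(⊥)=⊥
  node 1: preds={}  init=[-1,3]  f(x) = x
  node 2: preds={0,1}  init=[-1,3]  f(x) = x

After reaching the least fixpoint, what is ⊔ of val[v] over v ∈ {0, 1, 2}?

Worklist (6 pops):
  #1 pop 0: in=[-1,3] → [-3,4] (was ⊥); enqueue []
  #2 pop 1: in=⊥ → [-1,3] (no change)
  #3 pop 2: in=[-3,4] → [-3,4] (was [-1,3]); enqueue [0]
  #4 pop 0: in=[-3,4] → [-4,4] (was [-3,4]); enqueue [2]
  #5 pop 2: in=[-4,4] → [-4,4] (was [-3,4]); enqueue [0]
  #6 pop 0: in=[-4,4] → [-4,4] (no change)

Fixpoint:
  val[0] = [-4,4]
  val[1] = [-1,3]
  val[2] = [-4,4]

[-4,4]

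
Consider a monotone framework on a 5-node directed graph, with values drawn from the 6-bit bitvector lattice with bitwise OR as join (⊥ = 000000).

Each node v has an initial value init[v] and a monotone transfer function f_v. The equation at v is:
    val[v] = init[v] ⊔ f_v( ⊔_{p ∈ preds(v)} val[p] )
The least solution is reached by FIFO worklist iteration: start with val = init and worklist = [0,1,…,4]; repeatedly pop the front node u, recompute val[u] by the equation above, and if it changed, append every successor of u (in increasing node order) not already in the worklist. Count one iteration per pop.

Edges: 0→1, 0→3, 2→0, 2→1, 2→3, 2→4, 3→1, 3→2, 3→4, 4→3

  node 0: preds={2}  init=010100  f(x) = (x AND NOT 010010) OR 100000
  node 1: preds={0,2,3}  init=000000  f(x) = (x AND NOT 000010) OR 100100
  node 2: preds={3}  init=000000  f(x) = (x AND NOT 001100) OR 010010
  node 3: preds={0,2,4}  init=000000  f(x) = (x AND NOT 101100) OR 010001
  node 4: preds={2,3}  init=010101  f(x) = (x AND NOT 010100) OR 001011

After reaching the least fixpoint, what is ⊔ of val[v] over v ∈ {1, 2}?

110111

Iteration log — 13 steps:
  step 1. node 0  ⊔preds=000000  new=110100  old=010100  +wl: 
  step 2. node 1  ⊔preds=110100  new=110100  old=000000  +wl: 
  step 3. node 2  ⊔preds=000000  new=010010  old=000000  +wl: 0,1
  step 4. node 3  ⊔preds=110111  new=010011  old=000000  +wl: 2
  step 5. node 4  ⊔preds=010011  new=011111  old=010101  +wl: 3
  step 6. node 0  ⊔preds=010010  new=110100  stable
  step 7. node 1  ⊔preds=110111  new=110101  old=110100  +wl: 
  step 8. node 2  ⊔preds=010011  new=010011  old=010010  +wl: 0,1,4
  step 9. node 3  ⊔preds=111111  new=010011  stable
  step 10. node 0  ⊔preds=010011  new=110101  old=110100  +wl: 3
  step 11. node 1  ⊔preds=110111  new=110101  stable
  step 12. node 4  ⊔preds=010011  new=011111  stable
  step 13. node 3  ⊔preds=111111  new=010011  stable

Least fixpoint reached:
  node 0: 110101
  node 1: 110101
  node 2: 010011
  node 3: 010011
  node 4: 011111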